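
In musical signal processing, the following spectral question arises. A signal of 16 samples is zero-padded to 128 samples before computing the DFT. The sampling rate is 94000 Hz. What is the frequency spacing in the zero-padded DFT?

Original DFT: N = 16, resolution = f_s/N = 94000/16 = 5875 Hz
Zero-padded DFT: N = 128, resolution = f_s/N = 94000/128 = 5875/8 Hz
Zero-padding interpolates the spectrum (finer frequency grid)
but does NOT improve the true spectral resolution (ability to resolve close frequencies).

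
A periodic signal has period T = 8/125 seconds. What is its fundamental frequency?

The fundamental frequency is the reciprocal of the period.
f = 1/T = 1/(8/125) = 125/8 Hz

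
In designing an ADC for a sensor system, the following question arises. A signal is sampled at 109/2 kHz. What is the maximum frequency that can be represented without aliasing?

The maximum frequency that can be represented without aliasing
is the Nyquist frequency: f_max = f_s / 2 = 109/2 kHz / 2 = 109/4 kHz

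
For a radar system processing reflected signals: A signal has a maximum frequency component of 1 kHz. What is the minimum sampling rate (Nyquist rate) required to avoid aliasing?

By the Nyquist-Shannon sampling theorem,
the minimum sampling rate (Nyquist rate) must be at least 2 * f_max.
Nyquist rate = 2 * 1 kHz = 2 kHz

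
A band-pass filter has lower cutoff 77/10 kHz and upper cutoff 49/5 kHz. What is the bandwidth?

Bandwidth = f_high - f_low
= 49/5 kHz - 77/10 kHz = 21/10 kHz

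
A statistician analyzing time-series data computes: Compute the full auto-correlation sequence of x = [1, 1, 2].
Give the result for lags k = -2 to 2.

r_xx[k] = sum_m x[m]*x[m+k], indexed from 0, for k = -2 to 2:
  r_xx[-2] = x[2]*x[0] = 2
  r_xx[-1] = x[1]*x[0] + x[2]*x[1] = 3
  r_xx[0] = x[0]*x[0] + x[1]*x[1] + x[2]*x[2] = 6
  r_xx[1] = x[0]*x[1] + x[1]*x[2] = 3
  r_xx[2] = x[0]*x[2] = 2
r_xx = [2, 3, 6, 3, 2]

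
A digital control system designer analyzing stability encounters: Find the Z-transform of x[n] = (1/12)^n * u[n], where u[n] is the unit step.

The Z-transform of a^n * u[n] is z/(z-a) for |z| > |a|.
Here a = 1/12, so X(z) = z/(z - (1/12)) = 12z/(12z - 1)
ROC: |z| > 1/12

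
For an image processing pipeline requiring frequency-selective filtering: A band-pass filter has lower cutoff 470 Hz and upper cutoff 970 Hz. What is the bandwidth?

Bandwidth = f_high - f_low
= 970 Hz - 470 Hz = 500 Hz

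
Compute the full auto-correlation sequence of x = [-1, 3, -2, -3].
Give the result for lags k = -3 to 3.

r_xx[k] = sum_m x[m]*x[m+k], indexed from 0, for k = -3 to 3:
  r_xx[-3] = x[3]*x[0] = 3
  r_xx[-2] = x[2]*x[0] + x[3]*x[1] = -7
  r_xx[-1] = x[1]*x[0] + x[2]*x[1] + x[3]*x[2] = -3
  r_xx[0] = x[0]*x[0] + x[1]*x[1] + x[2]*x[2] + x[3]*x[3] = 23
  r_xx[1] = x[0]*x[1] + x[1]*x[2] + x[2]*x[3] = -3
  r_xx[2] = x[0]*x[2] + x[1]*x[3] = -7
  r_xx[3] = x[0]*x[3] = 3
r_xx = [3, -7, -3, 23, -3, -7, 3]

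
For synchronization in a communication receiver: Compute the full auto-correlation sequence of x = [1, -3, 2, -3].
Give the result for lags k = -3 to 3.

r_xx[k] = sum_m x[m]*x[m+k], indexed from 0, for k = -3 to 3:
  r_xx[-3] = x[3]*x[0] = -3
  r_xx[-2] = x[2]*x[0] + x[3]*x[1] = 11
  r_xx[-1] = x[1]*x[0] + x[2]*x[1] + x[3]*x[2] = -15
  r_xx[0] = x[0]*x[0] + x[1]*x[1] + x[2]*x[2] + x[3]*x[3] = 23
  r_xx[1] = x[0]*x[1] + x[1]*x[2] + x[2]*x[3] = -15
  r_xx[2] = x[0]*x[2] + x[1]*x[3] = 11
  r_xx[3] = x[0]*x[3] = -3
r_xx = [-3, 11, -15, 23, -15, 11, -3]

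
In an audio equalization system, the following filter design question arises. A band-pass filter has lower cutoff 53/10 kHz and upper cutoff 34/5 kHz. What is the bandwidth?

Bandwidth = f_high - f_low
= 34/5 kHz - 53/10 kHz = 3/2 kHz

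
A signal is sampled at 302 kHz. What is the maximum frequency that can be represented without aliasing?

The maximum frequency that can be represented without aliasing
is the Nyquist frequency: f_max = f_s / 2 = 302 kHz / 2 = 151 kHz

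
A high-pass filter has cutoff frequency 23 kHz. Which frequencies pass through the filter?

A high-pass filter passes all frequencies above the cutoff frequency 23 kHz and attenuates lower frequencies.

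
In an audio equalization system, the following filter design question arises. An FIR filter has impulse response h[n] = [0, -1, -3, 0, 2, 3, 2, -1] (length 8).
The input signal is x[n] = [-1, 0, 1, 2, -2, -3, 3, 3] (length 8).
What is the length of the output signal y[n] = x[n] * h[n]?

For linear convolution, the output length is:
len(y) = len(x) + len(h) - 1 = 8 + 8 - 1 = 15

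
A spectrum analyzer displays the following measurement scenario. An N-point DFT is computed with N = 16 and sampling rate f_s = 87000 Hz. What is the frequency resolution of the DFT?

DFT frequency resolution = f_s / N
= 87000 / 16 = 10875/2 Hz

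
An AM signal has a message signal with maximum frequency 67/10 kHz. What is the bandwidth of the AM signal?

In AM (double-sideband), the bandwidth is twice the message frequency.
BW = 2 * f_m = 2 * 67/10 kHz = 67/5 kHz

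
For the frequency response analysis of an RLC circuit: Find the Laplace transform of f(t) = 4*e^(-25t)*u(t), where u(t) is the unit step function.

Standard Laplace transform pair:
e^(-at)*u(t) <-> 1/(s+a)
With a = 25: L{4*e^(-25t)*u(t)} = 4/(s+25), ROC: Re(s) > -25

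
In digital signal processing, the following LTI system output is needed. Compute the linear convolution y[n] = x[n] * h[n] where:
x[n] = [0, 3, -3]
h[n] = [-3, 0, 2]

y[n] = sum_k x[k]*h[n-k]. Output length = len(x) + len(h) - 1 = 3 + 3 - 1 = 5.
y[0] = 0*-3 = 0
y[1] = 3*-3 + 0*0 = -9
y[2] = -3*-3 + 3*0 + 0*2 = 9
y[3] = -3*0 + 3*2 = 6
y[4] = -3*2 = -6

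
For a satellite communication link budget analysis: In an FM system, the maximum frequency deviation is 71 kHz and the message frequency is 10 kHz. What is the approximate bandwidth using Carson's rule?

Carson's rule: BW = 2*(delta_f + f_m)
= 2*(71 + 10) kHz = 162 kHz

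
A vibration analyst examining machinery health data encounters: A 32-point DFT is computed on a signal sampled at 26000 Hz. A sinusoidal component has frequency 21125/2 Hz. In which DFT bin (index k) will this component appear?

DFT frequency resolution = f_s/N = 26000/32 = 1625/2 Hz
Bin index k = f_signal / resolution = 21125/2 / 1625/2 = 13
The signal frequency 21125/2 Hz falls in DFT bin k = 13.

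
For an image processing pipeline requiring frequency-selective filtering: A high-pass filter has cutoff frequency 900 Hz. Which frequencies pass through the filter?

A high-pass filter passes all frequencies above the cutoff frequency 900 Hz and attenuates lower frequencies.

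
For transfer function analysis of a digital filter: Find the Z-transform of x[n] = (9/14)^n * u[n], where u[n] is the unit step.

The Z-transform of a^n * u[n] is z/(z-a) for |z| > |a|.
Here a = 9/14, so X(z) = z/(z - (9/14)) = 14z/(14z - 9)
ROC: |z| > 9/14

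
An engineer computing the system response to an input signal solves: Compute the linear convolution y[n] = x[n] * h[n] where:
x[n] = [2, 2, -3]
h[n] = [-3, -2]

y[n] = sum_k x[k]*h[n-k]. Output length = len(x) + len(h) - 1 = 3 + 2 - 1 = 4.
y[0] = 2*-3 = -6
y[1] = 2*-3 + 2*-2 = -10
y[2] = -3*-3 + 2*-2 = 5
y[3] = -3*-2 = 6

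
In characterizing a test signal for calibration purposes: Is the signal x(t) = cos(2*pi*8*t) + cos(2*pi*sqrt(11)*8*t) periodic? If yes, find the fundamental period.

f1 = 8 Hz, f2 = 8*sqrt(11) Hz
Ratio f2/f1 = sqrt(11), which is irrational.
Since the frequency ratio is irrational, no common period exists.
The signal is not periodic.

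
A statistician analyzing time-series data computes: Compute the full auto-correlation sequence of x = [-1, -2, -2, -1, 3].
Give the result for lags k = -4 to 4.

r_xx[k] = sum_m x[m]*x[m+k], indexed from 0, for k = -4 to 4:
  r_xx[-4] = x[4]*x[0] = -3
  r_xx[-3] = x[3]*x[0] + x[4]*x[1] = -5
  r_xx[-2] = x[2]*x[0] + x[3]*x[1] + x[4]*x[2] = -2
  r_xx[-1] = x[1]*x[0] + x[2]*x[1] + x[3]*x[2] + x[4]*x[3] = 5
  r_xx[0] = x[0]*x[0] + x[1]*x[1] + x[2]*x[2] + x[3]*x[3] + x[4]*x[4] = 19
  r_xx[1] = x[0]*x[1] + x[1]*x[2] + x[2]*x[3] + x[3]*x[4] = 5
  r_xx[2] = x[0]*x[2] + x[1]*x[3] + x[2]*x[4] = -2
  r_xx[3] = x[0]*x[3] + x[1]*x[4] = -5
  r_xx[4] = x[0]*x[4] = -3
r_xx = [-3, -5, -2, 5, 19, 5, -2, -5, -3]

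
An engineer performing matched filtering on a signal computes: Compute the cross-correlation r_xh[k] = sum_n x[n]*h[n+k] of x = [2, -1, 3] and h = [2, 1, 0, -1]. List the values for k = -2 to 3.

Both sequences indexed from 0 and zero outside their support.
Lags with overlap: k = -2 to 3.
  r_xh[-2] = x[2]*h[0] = 6
  r_xh[-1] = x[1]*h[0] + x[2]*h[1] = 1
  r_xh[0] = x[0]*h[0] + x[1]*h[1] + x[2]*h[2] = 3
  r_xh[1] = x[0]*h[1] + x[1]*h[2] + x[2]*h[3] = -1
  r_xh[2] = x[0]*h[2] + x[1]*h[3] = 1
  r_xh[3] = x[0]*h[3] = -2
r_xh = [6, 1, 3, -1, 1, -2] (for k = -2, ..., 3)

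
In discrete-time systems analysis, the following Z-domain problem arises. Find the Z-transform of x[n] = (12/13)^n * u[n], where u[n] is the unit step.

The Z-transform of a^n * u[n] is z/(z-a) for |z| > |a|.
Here a = 12/13, so X(z) = z/(z - (12/13)) = 13z/(13z - 12)
ROC: |z| > 12/13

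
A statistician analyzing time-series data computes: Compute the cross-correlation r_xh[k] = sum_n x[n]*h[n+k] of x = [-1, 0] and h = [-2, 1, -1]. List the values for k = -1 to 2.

Both sequences indexed from 0 and zero outside their support.
Lags with overlap: k = -1 to 2.
  r_xh[-1] = x[1]*h[0] = 0
  r_xh[0] = x[0]*h[0] + x[1]*h[1] = 2
  r_xh[1] = x[0]*h[1] + x[1]*h[2] = -1
  r_xh[2] = x[0]*h[2] = 1
r_xh = [0, 2, -1, 1] (for k = -1, ..., 2)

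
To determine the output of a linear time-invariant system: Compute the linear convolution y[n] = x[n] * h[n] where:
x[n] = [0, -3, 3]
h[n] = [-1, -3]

y[n] = sum_k x[k]*h[n-k]. Output length = len(x) + len(h) - 1 = 3 + 2 - 1 = 4.
y[0] = 0*-1 = 0
y[1] = -3*-1 + 0*-3 = 3
y[2] = 3*-1 + -3*-3 = 6
y[3] = 3*-3 = -9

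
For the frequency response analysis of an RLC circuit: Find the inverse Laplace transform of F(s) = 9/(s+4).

Standard pair: k/(s+a) <-> k*e^(-at)*u(t)
With k=9, a=4: f(t) = 9*e^(-4t)*u(t)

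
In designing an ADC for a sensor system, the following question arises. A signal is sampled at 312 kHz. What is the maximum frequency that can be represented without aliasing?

The maximum frequency that can be represented without aliasing
is the Nyquist frequency: f_max = f_s / 2 = 312 kHz / 2 = 156 kHz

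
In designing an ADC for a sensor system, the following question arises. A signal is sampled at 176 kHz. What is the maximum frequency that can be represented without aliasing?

The maximum frequency that can be represented without aliasing
is the Nyquist frequency: f_max = f_s / 2 = 176 kHz / 2 = 88 kHz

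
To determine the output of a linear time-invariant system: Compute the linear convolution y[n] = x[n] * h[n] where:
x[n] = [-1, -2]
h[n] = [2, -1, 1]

y[n] = sum_k x[k]*h[n-k]. Output length = len(x) + len(h) - 1 = 2 + 3 - 1 = 4.
y[0] = -1*2 = -2
y[1] = -2*2 + -1*-1 = -3
y[2] = -2*-1 + -1*1 = 1
y[3] = -2*1 = -2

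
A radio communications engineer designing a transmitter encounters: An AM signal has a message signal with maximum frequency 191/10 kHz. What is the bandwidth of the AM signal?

In AM (double-sideband), the bandwidth is twice the message frequency.
BW = 2 * f_m = 2 * 191/10 kHz = 191/5 kHz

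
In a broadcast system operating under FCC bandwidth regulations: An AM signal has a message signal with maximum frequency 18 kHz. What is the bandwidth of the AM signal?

In AM (double-sideband), the bandwidth is twice the message frequency.
BW = 2 * f_m = 2 * 18 kHz = 36 kHz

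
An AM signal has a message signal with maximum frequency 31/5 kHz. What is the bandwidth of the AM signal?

In AM (double-sideband), the bandwidth is twice the message frequency.
BW = 2 * f_m = 2 * 31/5 kHz = 62/5 kHz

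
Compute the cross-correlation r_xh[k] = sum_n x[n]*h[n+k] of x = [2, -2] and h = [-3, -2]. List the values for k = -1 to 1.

Both sequences indexed from 0 and zero outside their support.
Lags with overlap: k = -1 to 1.
  r_xh[-1] = x[1]*h[0] = 6
  r_xh[0] = x[0]*h[0] + x[1]*h[1] = -2
  r_xh[1] = x[0]*h[1] = -4
r_xh = [6, -2, -4] (for k = -1, ..., 1)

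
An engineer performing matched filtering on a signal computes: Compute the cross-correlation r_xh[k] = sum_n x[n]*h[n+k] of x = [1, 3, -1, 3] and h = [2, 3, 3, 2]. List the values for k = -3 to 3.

Both sequences indexed from 0 and zero outside their support.
Lags with overlap: k = -3 to 3.
  r_xh[-3] = x[3]*h[0] = 6
  r_xh[-2] = x[2]*h[0] + x[3]*h[1] = 7
  r_xh[-1] = x[1]*h[0] + x[2]*h[1] + x[3]*h[2] = 12
  r_xh[0] = x[0]*h[0] + x[1]*h[1] + x[2]*h[2] + x[3]*h[3] = 14
  r_xh[1] = x[0]*h[1] + x[1]*h[2] + x[2]*h[3] = 10
  r_xh[2] = x[0]*h[2] + x[1]*h[3] = 9
  r_xh[3] = x[0]*h[3] = 2
r_xh = [6, 7, 12, 14, 10, 9, 2] (for k = -3, ..., 3)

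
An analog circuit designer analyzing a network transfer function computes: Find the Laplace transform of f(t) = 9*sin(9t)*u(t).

Standard pair: sin(wt)*u(t) <-> w/(s^2+w^2)
With w = 9: L{9*sin(9t)*u(t)} = 81/(s^2+81)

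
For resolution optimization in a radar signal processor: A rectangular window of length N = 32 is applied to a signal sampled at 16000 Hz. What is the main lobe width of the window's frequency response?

For a rectangular window of length N,
the main lobe width in frequency is 2*f_s/N.
= 2*16000/32 = 1000 Hz
This determines the minimum frequency separation for resolving two sinusoids.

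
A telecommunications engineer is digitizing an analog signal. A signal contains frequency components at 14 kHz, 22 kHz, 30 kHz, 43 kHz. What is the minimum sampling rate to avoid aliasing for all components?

The highest frequency component is f_max = 43 kHz.
Nyquist rate = 2 * f_max = 2 * 43 kHz = 86 kHz.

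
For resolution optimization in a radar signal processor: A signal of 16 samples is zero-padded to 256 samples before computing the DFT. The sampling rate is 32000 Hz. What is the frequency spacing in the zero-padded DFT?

Original DFT: N = 16, resolution = f_s/N = 32000/16 = 2000 Hz
Zero-padded DFT: N = 256, resolution = f_s/N = 32000/256 = 125 Hz
Zero-padding interpolates the spectrum (finer frequency grid)
but does NOT improve the true spectral resolution (ability to resolve close frequencies).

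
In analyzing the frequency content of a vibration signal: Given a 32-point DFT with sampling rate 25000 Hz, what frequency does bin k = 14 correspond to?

The frequency of DFT bin k is: f_k = k * f_s / N
f_14 = 14 * 25000 / 32 = 21875/2 Hz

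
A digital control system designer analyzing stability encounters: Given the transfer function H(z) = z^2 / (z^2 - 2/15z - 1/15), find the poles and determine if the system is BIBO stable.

Poles are roots of the denominator: z^2 - 2/15z - 1/15 = 0.
Quadratic formula: z = [-(-2/15) +/- sqrt((-2/15)^2 - 4*(-1/15))] / 2
Discriminant = 4/225 + 4/15 = 64/225; sqrt = 8/15.
z = (2/15 +/- 8/15) / 2 => z = 1/3 or z = -1/5.
|p1| = 1/3, |p2| = 1/5.
For BIBO stability, all poles must lie inside the unit circle (|p| < 1).
System is STABLE since both |p| < 1.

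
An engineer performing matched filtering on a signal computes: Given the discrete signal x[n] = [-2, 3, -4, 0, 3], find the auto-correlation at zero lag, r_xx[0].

The auto-correlation at zero lag r_xx[0] equals the signal energy.
r_xx[0] = sum of x[n]^2 = (-2)^2 + 3^2 + (-4)^2 + 0^2 + 3^2
= 4 + 9 + 16 + 0 + 9 = 38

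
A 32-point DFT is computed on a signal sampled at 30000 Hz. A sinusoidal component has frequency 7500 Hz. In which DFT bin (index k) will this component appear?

DFT frequency resolution = f_s/N = 30000/32 = 1875/2 Hz
Bin index k = f_signal / resolution = 7500 / 1875/2 = 8
The signal frequency 7500 Hz falls in DFT bin k = 8.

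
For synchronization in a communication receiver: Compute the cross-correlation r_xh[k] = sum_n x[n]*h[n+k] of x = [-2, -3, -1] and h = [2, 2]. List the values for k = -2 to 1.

Both sequences indexed from 0 and zero outside their support.
Lags with overlap: k = -2 to 1.
  r_xh[-2] = x[2]*h[0] = -2
  r_xh[-1] = x[1]*h[0] + x[2]*h[1] = -8
  r_xh[0] = x[0]*h[0] + x[1]*h[1] = -10
  r_xh[1] = x[0]*h[1] = -4
r_xh = [-2, -8, -10, -4] (for k = -2, ..., 1)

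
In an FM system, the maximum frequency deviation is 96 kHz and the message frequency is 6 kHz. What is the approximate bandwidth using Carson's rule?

Carson's rule: BW = 2*(delta_f + f_m)
= 2*(96 + 6) kHz = 204 kHz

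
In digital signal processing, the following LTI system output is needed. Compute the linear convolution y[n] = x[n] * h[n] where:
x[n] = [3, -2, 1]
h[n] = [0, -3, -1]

y[n] = sum_k x[k]*h[n-k]. Output length = len(x) + len(h) - 1 = 3 + 3 - 1 = 5.
y[0] = 3*0 = 0
y[1] = -2*0 + 3*-3 = -9
y[2] = 1*0 + -2*-3 + 3*-1 = 3
y[3] = 1*-3 + -2*-1 = -1
y[4] = 1*-1 = -1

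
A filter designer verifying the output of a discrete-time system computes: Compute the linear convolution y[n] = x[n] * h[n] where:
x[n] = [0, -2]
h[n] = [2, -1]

y[n] = sum_k x[k]*h[n-k]. Output length = len(x) + len(h) - 1 = 2 + 2 - 1 = 3.
y[0] = 0*2 = 0
y[1] = -2*2 + 0*-1 = -4
y[2] = -2*-1 = 2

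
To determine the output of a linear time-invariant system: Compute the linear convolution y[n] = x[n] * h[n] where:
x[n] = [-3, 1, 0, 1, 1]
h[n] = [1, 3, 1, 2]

y[n] = sum_k x[k]*h[n-k]. Output length = len(x) + len(h) - 1 = 5 + 4 - 1 = 8.
y[0] = -3*1 = -3
y[1] = 1*1 + -3*3 = -8
y[2] = 0*1 + 1*3 + -3*1 = 0
y[3] = 1*1 + 0*3 + 1*1 + -3*2 = -4
y[4] = 1*1 + 1*3 + 0*1 + 1*2 = 6
y[5] = 1*3 + 1*1 + 0*2 = 4
y[6] = 1*1 + 1*2 = 3
y[7] = 1*2 = 2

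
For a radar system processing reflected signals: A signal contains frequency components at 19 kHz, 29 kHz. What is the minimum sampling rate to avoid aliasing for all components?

The highest frequency component is f_max = 29 kHz.
Nyquist rate = 2 * f_max = 2 * 29 kHz = 58 kHz.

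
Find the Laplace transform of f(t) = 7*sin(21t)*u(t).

Standard pair: sin(wt)*u(t) <-> w/(s^2+w^2)
With w = 21: L{7*sin(21t)*u(t)} = 147/(s^2+441)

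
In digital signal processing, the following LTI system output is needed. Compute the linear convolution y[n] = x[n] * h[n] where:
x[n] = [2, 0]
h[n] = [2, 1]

y[n] = sum_k x[k]*h[n-k]. Output length = len(x) + len(h) - 1 = 2 + 2 - 1 = 3.
y[0] = 2*2 = 4
y[1] = 0*2 + 2*1 = 2
y[2] = 0*1 = 0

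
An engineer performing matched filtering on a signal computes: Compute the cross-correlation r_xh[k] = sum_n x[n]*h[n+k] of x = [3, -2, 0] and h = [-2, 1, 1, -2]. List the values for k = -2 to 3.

Both sequences indexed from 0 and zero outside their support.
Lags with overlap: k = -2 to 3.
  r_xh[-2] = x[2]*h[0] = 0
  r_xh[-1] = x[1]*h[0] + x[2]*h[1] = 4
  r_xh[0] = x[0]*h[0] + x[1]*h[1] + x[2]*h[2] = -8
  r_xh[1] = x[0]*h[1] + x[1]*h[2] + x[2]*h[3] = 1
  r_xh[2] = x[0]*h[2] + x[1]*h[3] = 7
  r_xh[3] = x[0]*h[3] = -6
r_xh = [0, 4, -8, 1, 7, -6] (for k = -2, ..., 3)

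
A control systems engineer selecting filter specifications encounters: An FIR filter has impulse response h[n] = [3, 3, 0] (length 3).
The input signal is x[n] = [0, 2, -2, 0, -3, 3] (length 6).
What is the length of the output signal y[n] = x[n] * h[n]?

For linear convolution, the output length is:
len(y) = len(x) + len(h) - 1 = 6 + 3 - 1 = 8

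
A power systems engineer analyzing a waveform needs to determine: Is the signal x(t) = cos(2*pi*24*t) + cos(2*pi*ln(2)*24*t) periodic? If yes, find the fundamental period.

f1 = 24 Hz, f2 = 24*ln(2) Hz
Ratio f2/f1 = ln(2), which is irrational.
Since the frequency ratio is irrational, no common period exists.
The signal is not periodic.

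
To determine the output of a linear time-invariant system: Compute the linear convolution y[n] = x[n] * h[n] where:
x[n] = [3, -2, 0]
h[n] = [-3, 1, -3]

y[n] = sum_k x[k]*h[n-k]. Output length = len(x) + len(h) - 1 = 3 + 3 - 1 = 5.
y[0] = 3*-3 = -9
y[1] = -2*-3 + 3*1 = 9
y[2] = 0*-3 + -2*1 + 3*-3 = -11
y[3] = 0*1 + -2*-3 = 6
y[4] = 0*-3 = 0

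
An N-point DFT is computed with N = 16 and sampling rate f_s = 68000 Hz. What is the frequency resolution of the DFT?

DFT frequency resolution = f_s / N
= 68000 / 16 = 4250 Hz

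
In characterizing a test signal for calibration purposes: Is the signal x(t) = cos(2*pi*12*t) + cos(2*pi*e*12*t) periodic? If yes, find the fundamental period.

f1 = 12 Hz, f2 = 12*e Hz
Ratio f2/f1 = e, which is irrational.
Since the frequency ratio is irrational, no common period exists.
The signal is not periodic.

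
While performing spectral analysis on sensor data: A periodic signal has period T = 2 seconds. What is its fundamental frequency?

The fundamental frequency is the reciprocal of the period.
f = 1/T = 1/(2) = 1/2 Hz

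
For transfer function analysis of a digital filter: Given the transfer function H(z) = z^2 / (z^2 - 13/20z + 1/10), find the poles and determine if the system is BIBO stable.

Poles are roots of the denominator: z^2 - 13/20z + 1/10 = 0.
Quadratic formula: z = [-(-13/20) +/- sqrt((-13/20)^2 - 4*(1/10))] / 2
Discriminant = 169/400 - 2/5 = 9/400; sqrt = 3/20.
z = (13/20 +/- 3/20) / 2 => z = 2/5 or z = 1/4.
|p1| = 2/5, |p2| = 1/4.
For BIBO stability, all poles must lie inside the unit circle (|p| < 1).
System is STABLE since both |p| < 1.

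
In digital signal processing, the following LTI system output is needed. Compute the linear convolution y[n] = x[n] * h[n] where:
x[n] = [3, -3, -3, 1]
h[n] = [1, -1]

y[n] = sum_k x[k]*h[n-k]. Output length = len(x) + len(h) - 1 = 4 + 2 - 1 = 5.
y[0] = 3*1 = 3
y[1] = -3*1 + 3*-1 = -6
y[2] = -3*1 + -3*-1 = 0
y[3] = 1*1 + -3*-1 = 4
y[4] = 1*-1 = -1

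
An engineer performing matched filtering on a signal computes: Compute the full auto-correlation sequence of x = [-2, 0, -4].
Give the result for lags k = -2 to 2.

r_xx[k] = sum_m x[m]*x[m+k], indexed from 0, for k = -2 to 2:
  r_xx[-2] = x[2]*x[0] = 8
  r_xx[-1] = x[1]*x[0] + x[2]*x[1] = 0
  r_xx[0] = x[0]*x[0] + x[1]*x[1] + x[2]*x[2] = 20
  r_xx[1] = x[0]*x[1] + x[1]*x[2] = 0
  r_xx[2] = x[0]*x[2] = 8
r_xx = [8, 0, 20, 0, 8]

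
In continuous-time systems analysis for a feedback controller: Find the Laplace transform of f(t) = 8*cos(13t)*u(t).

Standard pair: cos(wt)*u(t) <-> s/(s^2+w^2)
With w = 13: L{8*cos(13t)*u(t)} = 8s/(s^2+169)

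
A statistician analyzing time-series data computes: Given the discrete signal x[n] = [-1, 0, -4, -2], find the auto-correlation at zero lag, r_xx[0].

The auto-correlation at zero lag r_xx[0] equals the signal energy.
r_xx[0] = sum of x[n]^2 = (-1)^2 + 0^2 + (-4)^2 + (-2)^2
= 1 + 0 + 16 + 4 = 21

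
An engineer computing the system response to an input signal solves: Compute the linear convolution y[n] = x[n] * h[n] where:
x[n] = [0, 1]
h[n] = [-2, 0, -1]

y[n] = sum_k x[k]*h[n-k]. Output length = len(x) + len(h) - 1 = 2 + 3 - 1 = 4.
y[0] = 0*-2 = 0
y[1] = 1*-2 + 0*0 = -2
y[2] = 1*0 + 0*-1 = 0
y[3] = 1*-1 = -1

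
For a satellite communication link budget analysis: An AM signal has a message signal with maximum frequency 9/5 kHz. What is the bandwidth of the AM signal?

In AM (double-sideband), the bandwidth is twice the message frequency.
BW = 2 * f_m = 2 * 9/5 kHz = 18/5 kHz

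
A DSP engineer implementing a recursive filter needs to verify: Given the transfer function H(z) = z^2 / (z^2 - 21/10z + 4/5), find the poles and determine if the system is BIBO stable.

Poles are roots of the denominator: z^2 - 21/10z + 4/5 = 0.
Quadratic formula: z = [-(-21/10) +/- sqrt((-21/10)^2 - 4*(4/5))] / 2
Discriminant = 441/100 - 16/5 = 121/100; sqrt = 11/10.
z = (21/10 +/- 11/10) / 2 => z = 8/5 or z = 1/2.
|p1| = 8/5, |p2| = 1/2.
For BIBO stability, all poles must lie inside the unit circle (|p| < 1).
System is UNSTABLE since at least one |p| >= 1.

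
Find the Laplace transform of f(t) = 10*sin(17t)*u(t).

Standard pair: sin(wt)*u(t) <-> w/(s^2+w^2)
With w = 17: L{10*sin(17t)*u(t)} = 170/(s^2+289)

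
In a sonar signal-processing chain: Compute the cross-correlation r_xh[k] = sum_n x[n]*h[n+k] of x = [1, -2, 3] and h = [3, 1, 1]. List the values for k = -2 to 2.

Both sequences indexed from 0 and zero outside their support.
Lags with overlap: k = -2 to 2.
  r_xh[-2] = x[2]*h[0] = 9
  r_xh[-1] = x[1]*h[0] + x[2]*h[1] = -3
  r_xh[0] = x[0]*h[0] + x[1]*h[1] + x[2]*h[2] = 4
  r_xh[1] = x[0]*h[1] + x[1]*h[2] = -1
  r_xh[2] = x[0]*h[2] = 1
r_xh = [9, -3, 4, -1, 1] (for k = -2, ..., 2)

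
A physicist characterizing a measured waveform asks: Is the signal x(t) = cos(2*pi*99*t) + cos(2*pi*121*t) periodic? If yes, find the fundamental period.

f1 = 99 Hz, f2 = 121 Hz
Period T1 = 1/99, T2 = 1/121
Ratio T1/T2 = 121/99, which is rational.
The signal is periodic with fundamental period T = 1/GCD(99,121) = 1/11 s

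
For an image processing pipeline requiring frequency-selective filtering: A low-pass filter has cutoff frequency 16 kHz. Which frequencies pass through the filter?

A low-pass filter passes all frequencies below the cutoff frequency 16 kHz and attenuates higher frequencies.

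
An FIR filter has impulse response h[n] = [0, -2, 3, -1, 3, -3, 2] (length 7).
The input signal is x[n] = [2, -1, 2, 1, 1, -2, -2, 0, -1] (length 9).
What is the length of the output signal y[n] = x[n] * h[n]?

For linear convolution, the output length is:
len(y) = len(x) + len(h) - 1 = 9 + 7 - 1 = 15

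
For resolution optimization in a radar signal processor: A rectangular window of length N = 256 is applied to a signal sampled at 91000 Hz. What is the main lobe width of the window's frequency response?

For a rectangular window of length N,
the main lobe width in frequency is 2*f_s/N.
= 2*91000/256 = 11375/16 Hz
This determines the minimum frequency separation for resolving two sinusoids.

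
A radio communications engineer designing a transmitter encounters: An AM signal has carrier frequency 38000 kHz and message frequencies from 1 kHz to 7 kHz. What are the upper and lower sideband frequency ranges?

Upper sideband (USB) = fc + [fm_low, fm_high] = 38000 + [1, 7] = [38001, 38007] kHz
Lower sideband (LSB) = fc - [fm_high, fm_low] = 38000 - [7, 1] = [37993, 37999] kHz
Total occupied spectrum: 37993 kHz to 38007 kHz (plus carrier at 38000 kHz)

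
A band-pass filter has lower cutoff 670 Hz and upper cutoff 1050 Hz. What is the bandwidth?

Bandwidth = f_high - f_low
= 1050 Hz - 670 Hz = 380 Hz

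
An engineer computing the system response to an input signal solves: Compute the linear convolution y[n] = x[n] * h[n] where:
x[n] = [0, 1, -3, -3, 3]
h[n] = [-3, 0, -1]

y[n] = sum_k x[k]*h[n-k]. Output length = len(x) + len(h) - 1 = 5 + 3 - 1 = 7.
y[0] = 0*-3 = 0
y[1] = 1*-3 + 0*0 = -3
y[2] = -3*-3 + 1*0 + 0*-1 = 9
y[3] = -3*-3 + -3*0 + 1*-1 = 8
y[4] = 3*-3 + -3*0 + -3*-1 = -6
y[5] = 3*0 + -3*-1 = 3
y[6] = 3*-1 = -3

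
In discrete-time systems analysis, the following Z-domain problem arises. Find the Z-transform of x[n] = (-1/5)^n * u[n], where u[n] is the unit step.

The Z-transform of a^n * u[n] is z/(z-a) for |z| > |a|.
Here a = -1/5, so X(z) = z/(z - (-1/5)) = 5z/(5z + 1)
ROC: |z| > 1/5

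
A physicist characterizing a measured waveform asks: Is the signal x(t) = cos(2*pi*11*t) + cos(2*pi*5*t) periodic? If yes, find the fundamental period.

f1 = 11 Hz, f2 = 5 Hz
Period T1 = 1/11, T2 = 1/5
Ratio T1/T2 = 5/11, which is rational.
The signal is periodic with fundamental period T = 1/GCD(11,5) = 1 s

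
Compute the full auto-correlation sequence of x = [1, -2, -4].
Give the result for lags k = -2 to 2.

r_xx[k] = sum_m x[m]*x[m+k], indexed from 0, for k = -2 to 2:
  r_xx[-2] = x[2]*x[0] = -4
  r_xx[-1] = x[1]*x[0] + x[2]*x[1] = 6
  r_xx[0] = x[0]*x[0] + x[1]*x[1] + x[2]*x[2] = 21
  r_xx[1] = x[0]*x[1] + x[1]*x[2] = 6
  r_xx[2] = x[0]*x[2] = -4
r_xx = [-4, 6, 21, 6, -4]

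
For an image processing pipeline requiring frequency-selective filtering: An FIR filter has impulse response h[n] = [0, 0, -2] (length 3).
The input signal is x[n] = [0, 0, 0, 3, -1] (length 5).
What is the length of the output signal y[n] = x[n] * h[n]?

For linear convolution, the output length is:
len(y) = len(x) + len(h) - 1 = 5 + 3 - 1 = 7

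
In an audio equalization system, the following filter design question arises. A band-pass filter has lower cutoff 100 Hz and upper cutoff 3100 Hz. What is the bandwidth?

Bandwidth = f_high - f_low
= 3100 Hz - 100 Hz = 3000 Hz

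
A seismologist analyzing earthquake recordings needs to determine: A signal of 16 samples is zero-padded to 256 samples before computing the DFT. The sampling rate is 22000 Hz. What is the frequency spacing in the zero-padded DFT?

Original DFT: N = 16, resolution = f_s/N = 22000/16 = 1375 Hz
Zero-padded DFT: N = 256, resolution = f_s/N = 22000/256 = 1375/16 Hz
Zero-padding interpolates the spectrum (finer frequency grid)
but does NOT improve the true spectral resolution (ability to resolve close frequencies).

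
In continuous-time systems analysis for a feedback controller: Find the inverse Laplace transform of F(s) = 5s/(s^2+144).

Standard pair: s/(s^2+w^2) <-> cos(wt)*u(t)
With k=5, w=12: f(t) = 5*cos(12t)*u(t)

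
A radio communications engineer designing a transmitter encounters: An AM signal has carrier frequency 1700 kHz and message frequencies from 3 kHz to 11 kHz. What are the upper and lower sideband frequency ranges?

Upper sideband (USB) = fc + [fm_low, fm_high] = 1700 + [3, 11] = [1703, 1711] kHz
Lower sideband (LSB) = fc - [fm_high, fm_low] = 1700 - [11, 3] = [1689, 1697] kHz
Total occupied spectrum: 1689 kHz to 1711 kHz (plus carrier at 1700 kHz)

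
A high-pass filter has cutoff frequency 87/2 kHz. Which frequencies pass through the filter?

A high-pass filter passes all frequencies above the cutoff frequency 87/2 kHz and attenuates lower frequencies.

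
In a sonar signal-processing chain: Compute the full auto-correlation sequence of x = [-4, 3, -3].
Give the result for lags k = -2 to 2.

r_xx[k] = sum_m x[m]*x[m+k], indexed from 0, for k = -2 to 2:
  r_xx[-2] = x[2]*x[0] = 12
  r_xx[-1] = x[1]*x[0] + x[2]*x[1] = -21
  r_xx[0] = x[0]*x[0] + x[1]*x[1] + x[2]*x[2] = 34
  r_xx[1] = x[0]*x[1] + x[1]*x[2] = -21
  r_xx[2] = x[0]*x[2] = 12
r_xx = [12, -21, 34, -21, 12]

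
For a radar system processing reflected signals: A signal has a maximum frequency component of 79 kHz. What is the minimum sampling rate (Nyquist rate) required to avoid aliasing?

By the Nyquist-Shannon sampling theorem,
the minimum sampling rate (Nyquist rate) must be at least 2 * f_max.
Nyquist rate = 2 * 79 kHz = 158 kHz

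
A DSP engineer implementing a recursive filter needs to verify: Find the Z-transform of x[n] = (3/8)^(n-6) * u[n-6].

Time-shifting property: if X(z) = Z{x[n]}, then Z{x[n-d]} = z^(-d) * X(z)
X(z) = z/(z - 3/8) for x[n] = (3/8)^n * u[n]
Z{x[n-6]} = z^(-6) * z/(z - 3/8) = z^(-5)/(z - 3/8)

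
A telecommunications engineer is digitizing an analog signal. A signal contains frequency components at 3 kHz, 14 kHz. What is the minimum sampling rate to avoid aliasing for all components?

The highest frequency component is f_max = 14 kHz.
Nyquist rate = 2 * f_max = 2 * 14 kHz = 28 kHz.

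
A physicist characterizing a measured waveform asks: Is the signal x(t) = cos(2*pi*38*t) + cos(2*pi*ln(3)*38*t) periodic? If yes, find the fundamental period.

f1 = 38 Hz, f2 = 38*ln(3) Hz
Ratio f2/f1 = ln(3), which is irrational.
Since the frequency ratio is irrational, no common period exists.
The signal is not periodic.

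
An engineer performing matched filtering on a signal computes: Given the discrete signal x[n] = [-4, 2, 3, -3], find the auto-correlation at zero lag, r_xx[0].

The auto-correlation at zero lag r_xx[0] equals the signal energy.
r_xx[0] = sum of x[n]^2 = (-4)^2 + 2^2 + 3^2 + (-3)^2
= 16 + 4 + 9 + 9 = 38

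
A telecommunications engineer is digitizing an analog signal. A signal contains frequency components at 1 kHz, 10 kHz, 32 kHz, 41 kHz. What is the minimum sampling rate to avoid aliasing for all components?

The highest frequency component is f_max = 41 kHz.
Nyquist rate = 2 * f_max = 2 * 41 kHz = 82 kHz.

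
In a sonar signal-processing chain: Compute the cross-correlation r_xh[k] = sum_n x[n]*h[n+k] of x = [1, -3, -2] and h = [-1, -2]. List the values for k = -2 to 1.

Both sequences indexed from 0 and zero outside their support.
Lags with overlap: k = -2 to 1.
  r_xh[-2] = x[2]*h[0] = 2
  r_xh[-1] = x[1]*h[0] + x[2]*h[1] = 7
  r_xh[0] = x[0]*h[0] + x[1]*h[1] = 5
  r_xh[1] = x[0]*h[1] = -2
r_xh = [2, 7, 5, -2] (for k = -2, ..., 1)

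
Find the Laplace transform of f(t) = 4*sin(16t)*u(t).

Standard pair: sin(wt)*u(t) <-> w/(s^2+w^2)
With w = 16: L{4*sin(16t)*u(t)} = 64/(s^2+256)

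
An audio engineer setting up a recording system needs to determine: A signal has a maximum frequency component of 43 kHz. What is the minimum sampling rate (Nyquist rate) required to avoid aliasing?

By the Nyquist-Shannon sampling theorem,
the minimum sampling rate (Nyquist rate) must be at least 2 * f_max.
Nyquist rate = 2 * 43 kHz = 86 kHz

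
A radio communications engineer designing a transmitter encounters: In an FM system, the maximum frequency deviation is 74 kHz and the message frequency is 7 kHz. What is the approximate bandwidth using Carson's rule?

Carson's rule: BW = 2*(delta_f + f_m)
= 2*(74 + 7) kHz = 162 kHz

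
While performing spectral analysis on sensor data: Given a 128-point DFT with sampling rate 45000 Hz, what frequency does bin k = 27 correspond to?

The frequency of DFT bin k is: f_k = k * f_s / N
f_27 = 27 * 45000 / 128 = 151875/16 Hz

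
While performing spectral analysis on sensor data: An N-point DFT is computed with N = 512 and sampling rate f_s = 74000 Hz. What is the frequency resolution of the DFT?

DFT frequency resolution = f_s / N
= 74000 / 512 = 4625/32 Hz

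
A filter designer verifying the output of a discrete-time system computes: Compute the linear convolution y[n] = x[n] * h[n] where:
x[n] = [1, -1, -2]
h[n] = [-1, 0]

y[n] = sum_k x[k]*h[n-k]. Output length = len(x) + len(h) - 1 = 3 + 2 - 1 = 4.
y[0] = 1*-1 = -1
y[1] = -1*-1 + 1*0 = 1
y[2] = -2*-1 + -1*0 = 2
y[3] = -2*0 = 0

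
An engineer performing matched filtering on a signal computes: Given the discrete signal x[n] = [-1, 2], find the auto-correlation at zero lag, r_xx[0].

The auto-correlation at zero lag r_xx[0] equals the signal energy.
r_xx[0] = sum of x[n]^2 = (-1)^2 + 2^2
= 1 + 4 = 5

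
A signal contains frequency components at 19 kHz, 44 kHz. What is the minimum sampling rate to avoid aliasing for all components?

The highest frequency component is f_max = 44 kHz.
Nyquist rate = 2 * f_max = 2 * 44 kHz = 88 kHz.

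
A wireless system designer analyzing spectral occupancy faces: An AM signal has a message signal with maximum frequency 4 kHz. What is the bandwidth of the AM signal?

In AM (double-sideband), the bandwidth is twice the message frequency.
BW = 2 * f_m = 2 * 4 kHz = 8 kHz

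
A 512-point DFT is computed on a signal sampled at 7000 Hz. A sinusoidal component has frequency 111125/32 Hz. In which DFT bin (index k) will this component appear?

DFT frequency resolution = f_s/N = 7000/512 = 875/64 Hz
Bin index k = f_signal / resolution = 111125/32 / 875/64 = 254
The signal frequency 111125/32 Hz falls in DFT bin k = 254.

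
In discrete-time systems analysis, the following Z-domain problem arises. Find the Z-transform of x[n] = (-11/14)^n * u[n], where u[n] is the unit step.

The Z-transform of a^n * u[n] is z/(z-a) for |z| > |a|.
Here a = -11/14, so X(z) = z/(z - (-11/14)) = 14z/(14z + 11)
ROC: |z| > 11/14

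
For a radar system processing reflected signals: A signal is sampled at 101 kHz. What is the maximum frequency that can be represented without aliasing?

The maximum frequency that can be represented without aliasing
is the Nyquist frequency: f_max = f_s / 2 = 101 kHz / 2 = 101/2 kHz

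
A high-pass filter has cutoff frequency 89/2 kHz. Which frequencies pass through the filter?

A high-pass filter passes all frequencies above the cutoff frequency 89/2 kHz and attenuates lower frequencies.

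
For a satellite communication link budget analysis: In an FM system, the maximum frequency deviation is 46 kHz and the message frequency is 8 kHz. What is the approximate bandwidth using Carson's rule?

Carson's rule: BW = 2*(delta_f + f_m)
= 2*(46 + 8) kHz = 108 kHz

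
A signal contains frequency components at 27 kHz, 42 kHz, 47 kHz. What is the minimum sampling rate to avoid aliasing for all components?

The highest frequency component is f_max = 47 kHz.
Nyquist rate = 2 * f_max = 2 * 47 kHz = 94 kHz.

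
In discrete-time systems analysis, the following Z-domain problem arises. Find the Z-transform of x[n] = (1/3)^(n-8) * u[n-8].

Time-shifting property: if X(z) = Z{x[n]}, then Z{x[n-d]} = z^(-d) * X(z)
X(z) = z/(z - 1/3) for x[n] = (1/3)^n * u[n]
Z{x[n-8]} = z^(-8) * z/(z - 1/3) = z^(-7)/(z - 1/3)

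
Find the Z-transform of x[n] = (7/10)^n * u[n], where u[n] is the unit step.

The Z-transform of a^n * u[n] is z/(z-a) for |z| > |a|.
Here a = 7/10, so X(z) = z/(z - (7/10)) = 10z/(10z - 7)
ROC: |z| > 7/10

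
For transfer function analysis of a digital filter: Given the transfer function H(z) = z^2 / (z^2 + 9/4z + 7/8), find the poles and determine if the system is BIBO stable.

Poles are roots of the denominator: z^2 + 9/4z + 7/8 = 0.
Quadratic formula: z = [-(9/4) +/- sqrt((9/4)^2 - 4*(7/8))] / 2
Discriminant = 81/16 - 7/2 = 25/16; sqrt = 5/4.
z = (-9/4 +/- 5/4) / 2 => z = -1/2 or z = -7/4.
|p1| = 7/4, |p2| = 1/2.
For BIBO stability, all poles must lie inside the unit circle (|p| < 1).
System is UNSTABLE since at least one |p| >= 1.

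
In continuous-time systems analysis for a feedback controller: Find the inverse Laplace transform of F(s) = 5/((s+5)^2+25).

Standard pair: w/((s+a)^2+w^2) <-> e^(-at)*sin(wt)*u(t)
With a=5, w=5: f(t) = e^(-5t)*sin(5t)*u(t)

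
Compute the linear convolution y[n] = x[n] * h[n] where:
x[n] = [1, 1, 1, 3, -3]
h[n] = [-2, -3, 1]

y[n] = sum_k x[k]*h[n-k]. Output length = len(x) + len(h) - 1 = 5 + 3 - 1 = 7.
y[0] = 1*-2 = -2
y[1] = 1*-2 + 1*-3 = -5
y[2] = 1*-2 + 1*-3 + 1*1 = -4
y[3] = 3*-2 + 1*-3 + 1*1 = -8
y[4] = -3*-2 + 3*-3 + 1*1 = -2
y[5] = -3*-3 + 3*1 = 12
y[6] = -3*1 = -3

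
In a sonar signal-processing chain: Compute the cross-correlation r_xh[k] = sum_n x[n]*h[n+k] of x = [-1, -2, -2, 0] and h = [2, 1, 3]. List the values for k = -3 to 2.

Both sequences indexed from 0 and zero outside their support.
Lags with overlap: k = -3 to 2.
  r_xh[-3] = x[3]*h[0] = 0
  r_xh[-2] = x[2]*h[0] + x[3]*h[1] = -4
  r_xh[-1] = x[1]*h[0] + x[2]*h[1] + x[3]*h[2] = -6
  r_xh[0] = x[0]*h[0] + x[1]*h[1] + x[2]*h[2] = -10
  r_xh[1] = x[0]*h[1] + x[1]*h[2] = -7
  r_xh[2] = x[0]*h[2] = -3
r_xh = [0, -4, -6, -10, -7, -3] (for k = -3, ..., 2)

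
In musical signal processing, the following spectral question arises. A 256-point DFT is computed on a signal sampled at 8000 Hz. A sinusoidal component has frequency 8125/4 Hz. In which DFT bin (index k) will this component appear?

DFT frequency resolution = f_s/N = 8000/256 = 125/4 Hz
Bin index k = f_signal / resolution = 8125/4 / 125/4 = 65
The signal frequency 8125/4 Hz falls in DFT bin k = 65.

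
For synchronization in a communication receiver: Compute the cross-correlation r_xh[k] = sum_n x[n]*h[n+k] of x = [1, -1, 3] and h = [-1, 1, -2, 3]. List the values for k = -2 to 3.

Both sequences indexed from 0 and zero outside their support.
Lags with overlap: k = -2 to 3.
  r_xh[-2] = x[2]*h[0] = -3
  r_xh[-1] = x[1]*h[0] + x[2]*h[1] = 4
  r_xh[0] = x[0]*h[0] + x[1]*h[1] + x[2]*h[2] = -8
  r_xh[1] = x[0]*h[1] + x[1]*h[2] + x[2]*h[3] = 12
  r_xh[2] = x[0]*h[2] + x[1]*h[3] = -5
  r_xh[3] = x[0]*h[3] = 3
r_xh = [-3, 4, -8, 12, -5, 3] (for k = -2, ..., 3)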